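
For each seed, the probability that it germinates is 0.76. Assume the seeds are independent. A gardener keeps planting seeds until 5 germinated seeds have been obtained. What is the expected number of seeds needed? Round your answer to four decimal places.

6.5789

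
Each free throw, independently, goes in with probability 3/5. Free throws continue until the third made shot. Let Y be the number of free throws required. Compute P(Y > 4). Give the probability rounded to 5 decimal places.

Needing more than 4 free throws ⇔ fewer than 3 successes in the first 4. With X ~ Binomial(4, 0.60), P(Y > 4) = P(X ≤ 2).
  k=0: C(4,0)·0.60^0·0.40^4 = 0.0256000
  k=1: C(4,1)·0.60^1·0.40^3 = 0.1536000
  k=2: C(4,2)·0.60^2·0.40^2 = 0.3456000
P(X ≤ 2) = 0.5248000

0.52480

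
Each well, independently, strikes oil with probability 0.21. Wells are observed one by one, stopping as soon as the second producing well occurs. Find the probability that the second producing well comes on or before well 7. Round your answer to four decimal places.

Finishing within 7 wells ⇔ at least 2 successes in the first 7. With X ~ Binomial(7, 0.21), P(Y ≤ 7) = 1 − P(X ≤ 1).
  k=0: C(7,0)·0.21^0·0.79^7 = 0.192039
  k=1: C(7,1)·0.21^1·0.79^6 = 0.357339
1 − 0.549378 = 0.450622

0.4506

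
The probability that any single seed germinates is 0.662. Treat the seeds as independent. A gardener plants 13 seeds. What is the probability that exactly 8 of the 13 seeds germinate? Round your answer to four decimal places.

X ~ Binomial(n=13, p=0.662).
P(X=8) = C(13,8) · p^8 · (1−p)^5
= 1287 · 0.036886 · 0.0044115 = 0.209424

0.2094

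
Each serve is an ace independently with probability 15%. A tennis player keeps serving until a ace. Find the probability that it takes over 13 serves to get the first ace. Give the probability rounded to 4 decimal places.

0.1209

Y = number of serves to the first success; geometric, p = 0.15.
P(Y > 13) = P(first 13 all fail) = (1−p)^13 = 0.120905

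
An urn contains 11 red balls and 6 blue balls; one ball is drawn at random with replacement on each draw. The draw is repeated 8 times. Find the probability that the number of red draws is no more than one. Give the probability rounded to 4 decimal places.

0.0038

X ~ Binomial(8, 0.647059); P(X ≤ 1) = Σ C(8,k) p^k (1−p)^(8−k) over k:
  k=0: C(8,0)·0.647059^0·0.352941^8 = 0.000241
  k=1: C(8,1)·0.647059^1·0.352941^7 = 0.003531
Total = 0.003772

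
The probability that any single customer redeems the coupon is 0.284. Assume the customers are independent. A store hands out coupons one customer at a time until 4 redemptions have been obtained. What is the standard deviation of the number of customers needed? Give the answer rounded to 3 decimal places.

Y = total customers until the fourth success; negative binomial with r=4, p=0.284.
SD(Y) = √[r(1−p)/p²] = √(35.50883) = 5.95893

5.959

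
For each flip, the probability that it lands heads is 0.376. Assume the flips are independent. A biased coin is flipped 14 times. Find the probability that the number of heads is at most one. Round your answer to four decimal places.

X ~ Binomial(14, 0.376); P(X ≤ 1) = Σ C(14,k) p^k (1−p)^(14−k) over k:
  k=0: C(14,0)·0.376^0·0.624^14 = 0.001357
  k=1: C(14,1)·0.376^1·0.624^13 = 0.011448
Total = 0.012805

0.0128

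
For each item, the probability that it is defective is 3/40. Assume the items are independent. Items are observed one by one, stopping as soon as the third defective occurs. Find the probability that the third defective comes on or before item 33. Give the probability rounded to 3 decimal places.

0.455

Finishing within 33 items ⇔ at least 3 successes in the first 33. With X ~ Binomial(33, 0.075), P(Y ≤ 33) = 1 − P(X ≤ 2).
  k=0: C(33,0)·0.075^0·0.925^33 = 0.07633
  k=1: C(33,1)·0.075^1·0.925^32 = 0.20423
  k=2: C(33,2)·0.075^2·0.925^31 = 0.26494
1 − 0.54549 = 0.45451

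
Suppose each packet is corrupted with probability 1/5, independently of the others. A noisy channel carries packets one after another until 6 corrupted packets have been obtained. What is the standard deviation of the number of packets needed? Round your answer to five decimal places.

Y = total packets until the sixth success; negative binomial with r=6, p=0.20.
SD(Y) = √[r(1−p)/p²] = √(120.0000000) = 10.9544512

10.95445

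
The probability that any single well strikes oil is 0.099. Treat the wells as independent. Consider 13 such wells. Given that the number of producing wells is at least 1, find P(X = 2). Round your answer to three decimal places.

0.327

X ~ Binomial(13, 0.099). Want P(X=2 | X≥1) = P(X=2) / P(X≥1).
P(X=2) = C(13,2)·0.099^2·0.901^11 = 0.24285
P(X≥1) = 1 − 0.25788 = 0.74212
Ratio = 0.24285 / 0.74212 = 0.32724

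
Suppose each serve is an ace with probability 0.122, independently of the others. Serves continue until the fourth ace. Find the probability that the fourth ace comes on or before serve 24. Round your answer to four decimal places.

0.3352

Finishing within 24 serves ⇔ at least 4 successes in the first 24. With X ~ Binomial(24, 0.122), P(Y ≤ 24) = 1 − P(X ≤ 3).
  k=0: C(24,0)·0.122^0·0.878^24 = 0.044042
  k=1: C(24,1)·0.122^1·0.878^23 = 0.146874
  k=2: C(24,2)·0.122^2·0.878^22 = 0.234697
  k=3: C(24,3)·0.122^3·0.878^21 = 0.239152
1 − 0.664766 = 0.335234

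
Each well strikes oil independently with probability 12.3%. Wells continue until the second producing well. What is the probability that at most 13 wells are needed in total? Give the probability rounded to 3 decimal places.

0.487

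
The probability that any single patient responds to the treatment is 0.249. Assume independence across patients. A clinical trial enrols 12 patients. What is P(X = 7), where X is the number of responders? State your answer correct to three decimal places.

0.011

X ~ Binomial(n=12, p=0.249).
P(X=7) = C(12,7) · p^7 · (1−p)^5
= 792 · 5.9347e-05 · 0.23889 = 0.01123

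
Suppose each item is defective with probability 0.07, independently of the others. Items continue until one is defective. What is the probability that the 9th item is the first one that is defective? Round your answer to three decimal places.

0.039

Geometric (trials to first success), p = 0.07.
P(Y = 9) = (1−p)^8 · p = 0.55958 · 0.07 = 0.03917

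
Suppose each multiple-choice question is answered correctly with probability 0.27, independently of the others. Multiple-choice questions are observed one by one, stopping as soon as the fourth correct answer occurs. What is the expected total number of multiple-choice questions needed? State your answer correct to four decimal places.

Y = total multiple-choice questions until the fourth success; negative binomial with r=4, p=0.27.
E[Y] = r / p = 4 / 0.27 = 14.814815

14.8148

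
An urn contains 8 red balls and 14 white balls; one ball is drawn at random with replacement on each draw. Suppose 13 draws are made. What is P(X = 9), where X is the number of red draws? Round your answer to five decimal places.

0.01304

X ~ Binomial(n=13, p=0.363636).
P(X=9) = C(13,9) · p^9 · (1−p)^4
= 715 · 0.00011117 · 0.16399 = 0.0130357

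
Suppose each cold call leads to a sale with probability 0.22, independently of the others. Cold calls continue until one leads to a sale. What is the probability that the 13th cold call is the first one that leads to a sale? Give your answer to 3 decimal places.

Geometric (trials to first success), p = 0.22.
P(Y = 13) = (1−p)^12 · p = 0.050715 · 0.22 = 0.01116

0.011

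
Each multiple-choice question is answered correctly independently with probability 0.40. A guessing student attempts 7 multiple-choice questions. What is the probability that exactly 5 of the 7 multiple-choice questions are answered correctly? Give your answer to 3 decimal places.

0.077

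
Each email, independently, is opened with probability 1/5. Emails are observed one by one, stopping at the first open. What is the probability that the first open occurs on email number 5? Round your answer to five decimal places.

Geometric (trials to first success), p = 0.20.
P(Y = 5) = (1−p)^4 · p = 0.4096 · 0.20 = 0.0819200

0.08192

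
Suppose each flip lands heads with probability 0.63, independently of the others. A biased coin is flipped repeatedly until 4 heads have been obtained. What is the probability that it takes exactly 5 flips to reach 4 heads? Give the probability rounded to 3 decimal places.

Y = trial on which the fourth success occurs; negative binomial, r=4, p=0.63.
P(Y=5) = C(4,3) · p^4 · (1−p)^1
= 4 · 0.15753 · 0.37 = 0.23314

0.233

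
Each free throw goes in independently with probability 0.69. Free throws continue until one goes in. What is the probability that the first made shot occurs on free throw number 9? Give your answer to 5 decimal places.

0.00006

Geometric (trials to first success), p = 0.69.
P(Y = 9) = (1−p)^8 · p = 8.5289e-05 · 0.69 = 0.0000588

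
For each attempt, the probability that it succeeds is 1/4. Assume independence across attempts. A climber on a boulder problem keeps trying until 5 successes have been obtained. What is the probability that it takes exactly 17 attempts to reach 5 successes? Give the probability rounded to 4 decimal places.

0.0563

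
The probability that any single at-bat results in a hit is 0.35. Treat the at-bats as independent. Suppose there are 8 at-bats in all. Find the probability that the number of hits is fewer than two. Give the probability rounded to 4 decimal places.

X ~ Binomial(8, 0.35); P(X ≤ 1) = Σ C(8,k) p^k (1−p)^(8−k) over k:
  k=0: C(8,0)·0.35^0·0.65^8 = 0.031864
  k=1: C(8,1)·0.35^1·0.65^7 = 0.137262
Total = 0.169127

0.1691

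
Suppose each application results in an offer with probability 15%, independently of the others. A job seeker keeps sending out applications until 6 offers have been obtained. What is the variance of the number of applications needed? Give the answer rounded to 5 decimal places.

Y = total applications until the sixth success; negative binomial with r=6, p=0.15.
Var(Y) = r(1−p)/p² = 6·0.85 / 0.15² = 226.6666667

226.66667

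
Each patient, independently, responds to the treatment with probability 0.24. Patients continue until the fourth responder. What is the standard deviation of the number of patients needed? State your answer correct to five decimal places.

Y = total patients until the fourth success; negative binomial with r=4, p=0.24.
SD(Y) = √[r(1−p)/p²] = √(52.7777778) = 7.2648316

7.26483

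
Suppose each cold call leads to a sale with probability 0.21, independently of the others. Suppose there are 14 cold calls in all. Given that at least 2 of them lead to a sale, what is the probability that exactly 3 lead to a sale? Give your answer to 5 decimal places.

0.30531

X ~ Binomial(14, 0.21). Want P(X=3 | X≥2) = P(X=3) / P(X≥2).
P(X=3) = C(14,3)·0.21^3·0.79^11 = 0.2521490
P(X≥2) = 1 − 0.0368790 − 0.1372459 = 0.8258750
Ratio = 0.2521490 / 0.8258750 = 0.3053113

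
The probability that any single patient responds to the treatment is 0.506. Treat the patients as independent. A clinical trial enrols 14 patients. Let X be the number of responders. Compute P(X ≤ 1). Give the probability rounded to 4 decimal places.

0.0008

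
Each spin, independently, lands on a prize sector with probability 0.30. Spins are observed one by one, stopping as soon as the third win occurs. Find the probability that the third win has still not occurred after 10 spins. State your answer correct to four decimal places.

Needing more than 10 spins ⇔ fewer than 3 successes in the first 10. With X ~ Binomial(10, 0.30), P(Y > 10) = P(X ≤ 2).
  k=0: C(10,0)·0.30^0·0.70^10 = 0.028248
  k=1: C(10,1)·0.30^1·0.70^9 = 0.121061
  k=2: C(10,2)·0.30^2·0.70^8 = 0.233474
P(X ≤ 2) = 0.382783

0.3828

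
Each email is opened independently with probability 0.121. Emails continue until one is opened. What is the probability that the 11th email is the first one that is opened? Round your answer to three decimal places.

Geometric (trials to first success), p = 0.121.
P(Y = 11) = (1−p)^10 · p = 0.27535 · 0.121 = 0.03332

0.033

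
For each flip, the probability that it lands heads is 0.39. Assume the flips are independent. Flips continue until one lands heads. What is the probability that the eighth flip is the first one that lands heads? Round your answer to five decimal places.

Geometric (trials to first success), p = 0.39.
P(Y = 8) = (1−p)^7 · p = 0.031427 · 0.39 = 0.0122567

0.01226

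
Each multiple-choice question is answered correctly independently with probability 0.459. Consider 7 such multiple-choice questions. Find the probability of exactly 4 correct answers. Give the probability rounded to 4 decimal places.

0.2460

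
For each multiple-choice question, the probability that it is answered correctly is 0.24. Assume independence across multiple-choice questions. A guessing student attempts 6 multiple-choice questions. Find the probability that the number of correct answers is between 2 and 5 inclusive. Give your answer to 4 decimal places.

X ~ Binomial(6, 0.24); P(2 ≤ X ≤ 5) = Σ C(6,k) p^k (1−p)^(6−k) over k:
  k=2: C(6,2)·0.24^2·0.76^4 = 0.288249
  k=3: C(6,3)·0.24^3·0.76^3 = 0.121368
  k=4: C(6,4)·0.24^4·0.76^2 = 0.028745
  k=5: C(6,5)·0.24^5·0.76^1 = 0.003631
Total = 0.441993

0.4420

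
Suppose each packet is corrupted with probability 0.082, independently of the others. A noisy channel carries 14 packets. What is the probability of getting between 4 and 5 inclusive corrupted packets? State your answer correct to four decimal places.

X ~ Binomial(14, 0.082); P(4 ≤ X ≤ 5) = Σ C(14,k) p^k (1−p)^(14−k) over k:
  k=4: C(14,4)·0.082^4·0.918^10 = 0.019236
  k=5: C(14,5)·0.082^5·0.918^9 = 0.003437
Total = 0.022673

0.0227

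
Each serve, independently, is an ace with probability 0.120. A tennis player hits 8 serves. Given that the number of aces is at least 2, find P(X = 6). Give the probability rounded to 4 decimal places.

0.0003

X ~ Binomial(8, 0.12). Want P(X=6 | X≥2) = P(X=6) / P(X≥2).
P(X=6) = C(8,6)·0.12^6·0.88^2 = 0.000065
P(X≥2) = 1 − 0.359635 − 0.392329 = 0.248037
Ratio = 0.000065 / 0.248037 = 0.000261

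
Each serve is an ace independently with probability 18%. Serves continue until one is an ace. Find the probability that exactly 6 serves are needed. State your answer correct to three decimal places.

Geometric (trials to first success), p = 0.18.
P(Y = 6) = (1−p)^5 · p = 0.37074 · 0.18 = 0.06673

0.067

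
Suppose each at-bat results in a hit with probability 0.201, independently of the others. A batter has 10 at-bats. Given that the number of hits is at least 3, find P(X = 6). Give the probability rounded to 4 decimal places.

X ~ Binomial(10, 0.201). Want P(X=6 | X≥3) = P(X=6) / P(X≥3).
P(X=6) = C(10,6)·0.201^6·0.799^4 = 0.005644
P(X≥3) = 1 − 0.106040 − 0.266758 − 0.301980 = 0.325222
Ratio = 0.005644 / 0.325222 = 0.017354

0.0174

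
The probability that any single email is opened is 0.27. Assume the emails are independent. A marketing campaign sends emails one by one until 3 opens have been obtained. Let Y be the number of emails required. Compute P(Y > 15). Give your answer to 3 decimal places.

Needing more than 15 emails ⇔ fewer than 3 successes in the first 15. With X ~ Binomial(15, 0.27), P(Y > 15) = P(X ≤ 2).
  k=0: C(15,0)·0.27^0·0.73^15 = 0.00891
  k=1: C(15,1)·0.27^1·0.73^14 = 0.04943
  k=2: C(15,2)·0.27^2·0.73^13 = 0.12797
P(X ≤ 2) = 0.18631

0.186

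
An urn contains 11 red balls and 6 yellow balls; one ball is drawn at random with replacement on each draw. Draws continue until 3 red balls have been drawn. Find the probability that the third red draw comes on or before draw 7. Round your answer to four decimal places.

Finishing within 7 draws ⇔ at least 3 successes in the first 7. With X ~ Binomial(7, 0.647059), P(Y ≤ 7) = 1 − P(X ≤ 2).
  k=0: C(7,0)·0.647059^0·0.352941^7 = 0.000682
  k=1: C(7,1)·0.647059^1·0.352941^6 = 0.008755
  k=2: C(7,2)·0.647059^2·0.352941^5 = 0.048152
1 − 0.057590 = 0.942410

0.9424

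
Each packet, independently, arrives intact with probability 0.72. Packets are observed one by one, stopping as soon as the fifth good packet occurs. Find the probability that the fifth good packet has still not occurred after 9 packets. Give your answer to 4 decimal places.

0.0762

Needing more than 9 packets ⇔ fewer than 5 successes in the first 9. With X ~ Binomial(9, 0.72), P(Y > 9) = P(X ≤ 4).
  k=0: C(9,0)·0.72^0·0.28^9 = 0.000011
  k=1: C(9,1)·0.72^1·0.28^8 = 0.000245
  k=2: C(9,2)·0.72^2·0.28^7 = 0.002518
  k=3: C(9,3)·0.72^3·0.28^6 = 0.015109
  k=4: C(9,4)·0.72^4·0.28^5 = 0.058276
P(X ≤ 4) = 0.076158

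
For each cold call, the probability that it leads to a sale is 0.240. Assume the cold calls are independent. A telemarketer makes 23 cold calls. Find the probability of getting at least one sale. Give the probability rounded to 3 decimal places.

0.998

P(at least one) = 1 − P(none) = 1 − (1 − 0.24)^23
= 1 − 0.00181 = 0.99819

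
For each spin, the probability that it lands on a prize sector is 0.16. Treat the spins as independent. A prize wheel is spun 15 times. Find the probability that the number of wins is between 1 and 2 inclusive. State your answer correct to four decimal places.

X ~ Binomial(15, 0.16); P(1 ≤ X ≤ 2) = Σ C(15,k) p^k (1−p)^(15−k) over k:
  k=1: C(15,1)·0.16^1·0.84^14 = 0.208988
  k=2: C(15,2)·0.16^2·0.84^13 = 0.278651
Total = 0.487639

0.4876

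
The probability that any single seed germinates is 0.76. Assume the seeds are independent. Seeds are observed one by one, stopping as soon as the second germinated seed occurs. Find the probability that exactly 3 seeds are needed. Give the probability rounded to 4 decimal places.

Y = trial on which the second success occurs; negative binomial, r=2, p=0.76.
P(Y=3) = C(2,1) · p^2 · (1−p)^1
= 2 · 0.5776 · 0.24 = 0.277248

0.2772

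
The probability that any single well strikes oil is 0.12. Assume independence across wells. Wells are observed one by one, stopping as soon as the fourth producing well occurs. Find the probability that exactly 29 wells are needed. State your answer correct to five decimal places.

Y = trial on which the fourth success occurs; negative binomial, r=4, p=0.12.
P(Y=29) = C(28,3) · p^4 · (1−p)^25
= 3276 · 0.00020736 · 0.040932 = 0.0278058

0.02781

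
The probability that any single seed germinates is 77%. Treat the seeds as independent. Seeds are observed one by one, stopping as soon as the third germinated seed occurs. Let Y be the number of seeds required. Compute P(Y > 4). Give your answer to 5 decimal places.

0.22846

Needing more than 4 seeds ⇔ fewer than 3 successes in the first 4. With X ~ Binomial(4, 0.77), P(Y > 4) = P(X ≤ 2).
  k=0: C(4,0)·0.77^0·0.23^4 = 0.0027984
  k=1: C(4,1)·0.77^1·0.23^3 = 0.0374744
  k=2: C(4,2)·0.77^2·0.23^2 = 0.1881865
P(X ≤ 2) = 0.2284592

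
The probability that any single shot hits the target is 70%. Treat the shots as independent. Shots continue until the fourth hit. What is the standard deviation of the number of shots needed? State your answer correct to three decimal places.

Y = total shots until the fourth success; negative binomial with r=4, p=0.70.
SD(Y) = √[r(1−p)/p²] = √(2.44898) = 1.56492

1.565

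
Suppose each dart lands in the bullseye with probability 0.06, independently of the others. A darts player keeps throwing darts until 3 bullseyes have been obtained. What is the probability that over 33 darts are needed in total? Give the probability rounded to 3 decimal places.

Needing more than 33 darts ⇔ fewer than 3 successes in the first 33. With X ~ Binomial(33, 0.06), P(Y > 33) = P(X ≤ 2).
  k=0: C(33,0)·0.06^0·0.94^33 = 0.12978
  k=1: C(33,1)·0.06^1·0.94^32 = 0.27337
  k=2: C(33,2)·0.06^2·0.94^31 = 0.27919
P(X ≤ 2) = 0.68235

0.682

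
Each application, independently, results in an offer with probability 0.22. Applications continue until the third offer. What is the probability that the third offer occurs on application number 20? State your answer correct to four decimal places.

0.0267

Y = trial on which the third success occurs; negative binomial, r=3, p=0.22.
P(Y=20) = C(19,2) · p^3 · (1−p)^17
= 171 · 0.010648 · 0.014642 = 0.026661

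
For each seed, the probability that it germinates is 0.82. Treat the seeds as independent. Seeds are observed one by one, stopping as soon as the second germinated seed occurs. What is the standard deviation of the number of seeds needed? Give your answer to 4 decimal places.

0.7317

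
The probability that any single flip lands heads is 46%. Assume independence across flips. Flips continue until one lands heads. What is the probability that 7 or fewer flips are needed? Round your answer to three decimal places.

Y = number of flips to the first success; geometric, p = 0.46.
P(Y ≤ 7) = 1 − (1−p)^7 = 1 − 0.01339 = 0.98661

0.987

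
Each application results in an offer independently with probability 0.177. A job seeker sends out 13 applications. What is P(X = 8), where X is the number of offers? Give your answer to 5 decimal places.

0.00047

X ~ Binomial(n=13, p=0.177).
P(X=8) = C(13,8) · p^8 · (1−p)^5
= 1287 · 9.6335e-07 · 0.37757 = 0.0004681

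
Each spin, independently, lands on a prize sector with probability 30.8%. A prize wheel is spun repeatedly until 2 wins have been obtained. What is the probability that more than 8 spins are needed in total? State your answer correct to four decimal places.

Needing more than 8 spins ⇔ fewer than 2 successes in the first 8. With X ~ Binomial(8, 0.308), P(Y > 8) = P(X ≤ 1).
  k=0: C(8,0)·0.308^0·0.692^8 = 0.052583
  k=1: C(8,1)·0.308^1·0.692^7 = 0.187233
P(X ≤ 1) = 0.239817

0.2398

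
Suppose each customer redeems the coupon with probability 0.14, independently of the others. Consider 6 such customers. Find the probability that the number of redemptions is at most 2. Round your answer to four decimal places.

0.9605

X ~ Binomial(6, 0.14); P(X ≤ 2) = Σ C(6,k) p^k (1−p)^(6−k) over k:
  k=0: C(6,0)·0.14^0·0.86^6 = 0.404567
  k=1: C(6,1)·0.14^1·0.86^5 = 0.395159
  k=2: C(6,2)·0.14^2·0.86^4 = 0.160820
Total = 0.960546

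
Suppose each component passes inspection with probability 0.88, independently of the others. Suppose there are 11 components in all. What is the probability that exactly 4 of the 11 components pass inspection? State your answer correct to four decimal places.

0.0001

X ~ Binomial(n=11, p=0.88).
P(X=4) = C(11,4) · p^4 · (1−p)^7
= 330 · 0.5997 · 3.5832e-07 = 0.000071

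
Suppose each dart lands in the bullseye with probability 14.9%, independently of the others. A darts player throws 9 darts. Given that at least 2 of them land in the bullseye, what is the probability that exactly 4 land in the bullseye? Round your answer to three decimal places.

X ~ Binomial(9, 0.149). Want P(X=4 | X≥2) = P(X=4) / P(X≥2).
P(X=4) = C(9,4)·0.149^4·0.851^5 = 0.02772
P(X≥2) = 1 − 0.23408 − 0.36886 = 0.39706
Ratio = 0.02772 / 0.39706 = 0.06981

0.070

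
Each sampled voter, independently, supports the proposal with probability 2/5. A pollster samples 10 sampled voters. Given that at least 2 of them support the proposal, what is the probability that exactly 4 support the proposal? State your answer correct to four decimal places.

0.2630

X ~ Binomial(10, 0.40). Want P(X=4 | X≥2) = P(X=4) / P(X≥2).
P(X=4) = C(10,4)·0.40^4·0.60^6 = 0.250823
P(X≥2) = 1 − 0.006047 − 0.040311 = 0.953643
Ratio = 0.250823 / 0.953643 = 0.263015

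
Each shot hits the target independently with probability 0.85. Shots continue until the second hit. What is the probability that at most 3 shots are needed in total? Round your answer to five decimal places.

0.93925

Finishing within 3 shots ⇔ at least 2 successes in the first 3. With X ~ Binomial(3, 0.85), P(Y ≤ 3) = 1 − P(X ≤ 1).
  k=0: C(3,0)·0.85^0·0.15^3 = 0.0033750
  k=1: C(3,1)·0.85^1·0.15^2 = 0.0573750
1 − 0.0607500 = 0.9392500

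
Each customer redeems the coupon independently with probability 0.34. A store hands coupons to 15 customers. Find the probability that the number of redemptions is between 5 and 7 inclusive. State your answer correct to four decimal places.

X ~ Binomial(15, 0.34); P(5 ≤ X ≤ 7) = Σ C(15,k) p^k (1−p)^(15−k) over k:
  k=5: C(15,5)·0.34^5·0.66^10 = 0.213988
  k=6: C(15,6)·0.34^6·0.66^9 = 0.183727
  k=7: C(15,7)·0.34^7·0.66^8 = 0.121689
Total = 0.519404

0.5194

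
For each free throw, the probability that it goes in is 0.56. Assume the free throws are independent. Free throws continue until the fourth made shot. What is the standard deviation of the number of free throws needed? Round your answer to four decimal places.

2.3690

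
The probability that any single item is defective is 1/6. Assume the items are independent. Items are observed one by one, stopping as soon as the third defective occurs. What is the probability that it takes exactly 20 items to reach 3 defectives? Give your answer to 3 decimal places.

Y = trial on which the third success occurs; negative binomial, r=3, p=0.166667.
P(Y=20) = C(19,2) · p^3 · (1−p)^17
= 171 · 0.0046296 · 0.045073 = 0.03568

0.036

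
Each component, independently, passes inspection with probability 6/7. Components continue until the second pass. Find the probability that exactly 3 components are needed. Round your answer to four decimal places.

0.2099

Y = trial on which the second success occurs; negative binomial, r=2, p=0.857143.
P(Y=3) = C(2,1) · p^2 · (1−p)^1
= 2 · 0.73469 · 0.14286 = 0.209913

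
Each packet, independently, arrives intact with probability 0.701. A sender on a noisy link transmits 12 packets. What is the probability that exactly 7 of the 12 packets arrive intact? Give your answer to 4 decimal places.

0.1574

X ~ Binomial(n=12, p=0.701).
P(X=7) = C(12,7) · p^7 · (1−p)^5
= 792 · 0.083181 · 0.0023898 = 0.157437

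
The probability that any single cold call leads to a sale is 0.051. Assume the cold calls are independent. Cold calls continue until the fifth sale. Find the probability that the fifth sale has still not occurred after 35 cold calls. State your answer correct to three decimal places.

0.969

Needing more than 35 cold calls ⇔ fewer than 5 successes in the first 35. With X ~ Binomial(35, 0.051), P(Y > 35) = P(X ≤ 4).
  k=0: C(35,0)·0.051^0·0.949^35 = 0.16007
  k=1: C(35,1)·0.051^1·0.949^34 = 0.30109
  k=2: C(35,2)·0.051^2·0.949^33 = 0.27507
  k=3: C(35,3)·0.051^3·0.949^32 = 0.16261
  k=4: C(35,4)·0.051^4·0.949^31 = 0.06991
P(X ≤ 4) = 0.96874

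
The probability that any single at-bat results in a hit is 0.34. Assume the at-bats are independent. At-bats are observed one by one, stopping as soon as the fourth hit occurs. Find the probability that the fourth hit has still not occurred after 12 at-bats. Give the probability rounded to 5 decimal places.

0.37419

Needing more than 12 at-bats ⇔ fewer than 4 successes in the first 12. With X ~ Binomial(12, 0.34), P(Y > 12) = P(X ≤ 3).
  k=0: C(12,0)·0.34^0·0.66^12 = 0.0068317
  k=1: C(12,1)·0.34^1·0.66^11 = 0.0422322
  k=2: C(12,2)·0.34^2·0.66^10 = 0.1196578
  k=3: C(12,3)·0.34^3·0.66^9 = 0.2054730
P(X ≤ 3) = 0.3741947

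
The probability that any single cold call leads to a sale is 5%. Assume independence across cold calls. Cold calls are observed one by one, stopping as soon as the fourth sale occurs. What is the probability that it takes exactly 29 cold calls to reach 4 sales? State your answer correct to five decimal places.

0.00568

Y = trial on which the fourth success occurs; negative binomial, r=4, p=0.05.
P(Y=29) = C(28,3) · p^4 · (1−p)^25
= 3276 · 6.25e-06 · 0.27739 = 0.0056796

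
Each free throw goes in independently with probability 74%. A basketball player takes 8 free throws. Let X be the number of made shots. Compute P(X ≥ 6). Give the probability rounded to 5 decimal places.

0.65348

X ~ Binomial(8, 0.74); P(X ≥ 6) = Σ C(8,k) p^k (1−p)^(8−k) over k:
  k=6: C(8,6)·0.74^6·0.26^2 = 0.3108100
  k=7: C(8,7)·0.74^7·0.26^1 = 0.2527466
  k=8: C(8,8)·0.74^8·0.26^0 = 0.0899195
Total = 0.6534761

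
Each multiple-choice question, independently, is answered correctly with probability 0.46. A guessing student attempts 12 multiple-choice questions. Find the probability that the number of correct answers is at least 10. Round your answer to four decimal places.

0.0095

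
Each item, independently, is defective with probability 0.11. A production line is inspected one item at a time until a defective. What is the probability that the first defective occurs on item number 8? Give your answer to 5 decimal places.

0.04865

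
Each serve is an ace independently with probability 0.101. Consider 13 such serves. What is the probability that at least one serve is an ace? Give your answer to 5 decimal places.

0.74946

P(at least one) = 1 − P(none) = 1 − (1 − 0.101)^13
= 1 − 0.2505394 = 0.7494606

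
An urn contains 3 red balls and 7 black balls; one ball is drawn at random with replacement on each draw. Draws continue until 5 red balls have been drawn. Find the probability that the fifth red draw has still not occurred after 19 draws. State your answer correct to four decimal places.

0.2822

Needing more than 19 draws ⇔ fewer than 5 successes in the first 19. With X ~ Binomial(19, 0.30), P(Y > 19) = P(X ≤ 4).
  k=0: C(19,0)·0.30^0·0.70^19 = 0.001140
  k=1: C(19,1)·0.30^1·0.70^18 = 0.009282
  k=2: C(19,2)·0.30^2·0.70^17 = 0.035802
  k=3: C(19,3)·0.30^3·0.70^16 = 0.086947
  k=4: C(19,4)·0.30^4·0.70^15 = 0.149053
P(X ≤ 4) = 0.282224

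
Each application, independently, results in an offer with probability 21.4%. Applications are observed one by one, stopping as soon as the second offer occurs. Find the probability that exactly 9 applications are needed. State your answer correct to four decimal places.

Y = trial on which the second success occurs; negative binomial, r=2, p=0.214.
P(Y=9) = C(8,1) · p^2 · (1−p)^7
= 8 · 0.045796 · 0.18534 = 0.067901

0.0679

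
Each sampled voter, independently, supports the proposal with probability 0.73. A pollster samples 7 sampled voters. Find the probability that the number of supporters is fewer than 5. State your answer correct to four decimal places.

X ~ Binomial(7, 0.73); P(X ≤ 4) = Σ C(7,k) p^k (1−p)^(7−k) over k:
  k=0: C(7,0)·0.73^0·0.27^7 = 0.000105
  k=1: C(7,1)·0.73^1·0.27^6 = 0.001980
  k=2: C(7,2)·0.73^2·0.27^5 = 0.016058
  k=3: C(7,3)·0.73^3·0.27^4 = 0.072359
  k=4: C(7,4)·0.73^4·0.27^3 = 0.195637
Total = 0.286138

0.2861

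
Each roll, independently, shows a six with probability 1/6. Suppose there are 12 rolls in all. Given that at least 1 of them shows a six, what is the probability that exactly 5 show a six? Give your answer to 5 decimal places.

0.03202

X ~ Binomial(12, 0.166667). Want P(X=5 | X≥1) = P(X=5) / P(X≥1).
P(X=5) = C(12,5)·0.166667^5·0.833333^7 = 0.0284250
P(X≥1) = 1 − 0.1121567 = 0.8878433
Ratio = 0.0284250 / 0.8878433 = 0.0320158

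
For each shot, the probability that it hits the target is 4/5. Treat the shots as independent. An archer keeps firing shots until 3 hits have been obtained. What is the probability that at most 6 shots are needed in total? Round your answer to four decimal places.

0.9830

Finishing within 6 shots ⇔ at least 3 successes in the first 6. With X ~ Binomial(6, 0.80), P(Y ≤ 6) = 1 − P(X ≤ 2).
  k=0: C(6,0)·0.80^0·0.20^6 = 0.000064
  k=1: C(6,1)·0.80^1·0.20^5 = 0.001536
  k=2: C(6,2)·0.80^2·0.20^4 = 0.015360
1 − 0.016960 = 0.983040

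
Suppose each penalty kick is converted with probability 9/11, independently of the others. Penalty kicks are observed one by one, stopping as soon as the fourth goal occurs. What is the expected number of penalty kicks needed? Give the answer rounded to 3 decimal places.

4.889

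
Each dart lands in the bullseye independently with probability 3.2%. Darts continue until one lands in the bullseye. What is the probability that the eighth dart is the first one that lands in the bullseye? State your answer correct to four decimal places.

0.0255

Geometric (trials to first success), p = 0.032.
P(Y = 8) = (1−p)^7 · p = 0.79639 · 0.032 = 0.025485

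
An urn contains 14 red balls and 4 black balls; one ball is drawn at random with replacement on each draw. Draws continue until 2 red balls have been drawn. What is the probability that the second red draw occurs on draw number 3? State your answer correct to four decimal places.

Y = trial on which the second success occurs; negative binomial, r=2, p=0.777778.
P(Y=3) = C(2,1) · p^2 · (1−p)^1
= 2 · 0.60494 · 0.22222 = 0.268861

0.2689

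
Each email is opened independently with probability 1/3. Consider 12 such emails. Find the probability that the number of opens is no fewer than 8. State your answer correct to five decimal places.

0.01876

X ~ Binomial(12, 0.333333); P(X ≥ 8) = Σ C(12,k) p^k (1−p)^(12−k) over k:
  k=8: C(12,8)·0.333333^8·0.666667^4 = 0.0149029
  k=9: C(12,9)·0.333333^9·0.666667^3 = 0.0033118
  k=10: C(12,10)·0.333333^10·0.666667^2 = 0.0004968
  k=11: C(12,11)·0.333333^11·0.666667^1 = 0.0000452
  k=12: C(12,12)·0.333333^12·0.666667^0 = 0.0000019
Total = 0.0187584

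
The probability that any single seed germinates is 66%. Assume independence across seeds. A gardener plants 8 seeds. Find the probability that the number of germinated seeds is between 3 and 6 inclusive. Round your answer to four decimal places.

0.7938

X ~ Binomial(8, 0.66); P(3 ≤ X ≤ 6) = Σ C(8,k) p^k (1−p)^(8−k) over k:
  k=3: C(8,3)·0.66^3·0.34^5 = 0.073150
  k=4: C(8,4)·0.66^4·0.34^4 = 0.177496
  k=5: C(8,5)·0.66^5·0.34^3 = 0.275641
  k=6: C(8,6)·0.66^6·0.34^2 = 0.267534
Total = 0.793822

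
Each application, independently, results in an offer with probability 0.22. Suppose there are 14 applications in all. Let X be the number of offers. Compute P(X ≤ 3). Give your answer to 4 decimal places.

0.6281

X ~ Binomial(14, 0.22); P(X ≤ 3) = Σ C(14,k) p^k (1−p)^(14−k) over k:
  k=0: C(14,0)·0.22^0·0.78^14 = 0.030855
  k=1: C(14,1)·0.22^1·0.78^13 = 0.121837
  k=2: C(14,2)·0.22^2·0.78^12 = 0.223369
  k=3: C(14,3)·0.22^3·0.78^11 = 0.252006
Total = 0.628066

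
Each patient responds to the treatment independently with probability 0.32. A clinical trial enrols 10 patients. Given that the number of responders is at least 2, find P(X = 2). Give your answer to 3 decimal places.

0.240

X ~ Binomial(10, 0.32). Want P(X=2 | X≥2) = P(X=2) / P(X≥2).
P(X=2) = C(10,2)·0.32^2·0.68^8 = 0.21066
P(X≥2) = 1 − 0.02114 − 0.09948 = 0.87938
Ratio = 0.21066 / 0.87938 = 0.23956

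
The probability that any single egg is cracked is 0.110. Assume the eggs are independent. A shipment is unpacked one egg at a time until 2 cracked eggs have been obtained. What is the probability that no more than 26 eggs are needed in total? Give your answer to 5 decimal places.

0.79640

Finishing within 26 eggs ⇔ at least 2 successes in the first 26. With X ~ Binomial(26, 0.11), P(Y ≤ 26) = 1 − P(X ≤ 1).
  k=0: C(26,0)·0.11^0·0.89^26 = 0.0483215
  k=1: C(26,1)·0.11^1·0.89^25 = 0.1552802
1 − 0.2036017 = 0.7963983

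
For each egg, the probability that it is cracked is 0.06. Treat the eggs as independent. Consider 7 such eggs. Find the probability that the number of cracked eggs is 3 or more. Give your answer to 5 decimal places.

0.00629

X ~ Binomial(7, 0.06); P(X ≥ 3) = Σ C(7,k) p^k (1−p)^(7−k) over k:
  k=3: C(7,3)·0.06^3·0.94^4 = 0.0059025
  k=4: C(7,4)·0.06^4·0.94^3 = 0.0003768
  k=5: C(7,5)·0.06^5·0.94^2 = 0.0000144
  k=6: C(7,6)·0.06^6·0.94^1 = 0.0000003
  k=7: C(7,7)·0.06^7·0.94^0 = 0.0000000
Total = 0.0062940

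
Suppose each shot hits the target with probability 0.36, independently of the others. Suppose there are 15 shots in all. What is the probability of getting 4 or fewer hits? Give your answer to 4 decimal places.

0.3222

X ~ Binomial(15, 0.36); P(X ≤ 4) = Σ C(15,k) p^k (1−p)^(15−k) over k:
  k=0: C(15,0)·0.36^0·0.64^15 = 0.001238
  k=1: C(15,1)·0.36^1·0.64^14 = 0.010445
  k=2: C(15,2)·0.36^2·0.64^13 = 0.041128
  k=3: C(15,3)·0.36^3·0.64^12 = 0.100249
  k=4: C(15,4)·0.36^4·0.64^11 = 0.169170
Total = 0.322229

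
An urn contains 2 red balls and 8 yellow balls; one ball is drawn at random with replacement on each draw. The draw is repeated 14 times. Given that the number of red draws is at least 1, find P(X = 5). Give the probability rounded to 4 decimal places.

0.0899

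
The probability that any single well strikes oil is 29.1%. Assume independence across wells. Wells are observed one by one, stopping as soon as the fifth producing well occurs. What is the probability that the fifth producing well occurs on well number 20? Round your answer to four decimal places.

Y = trial on which the fifth success occurs; negative binomial, r=5, p=0.291.
P(Y=20) = C(19,4) · p^5 · (1−p)^15
= 3876 · 0.0020867 · 0.0057503 = 0.046510

0.0465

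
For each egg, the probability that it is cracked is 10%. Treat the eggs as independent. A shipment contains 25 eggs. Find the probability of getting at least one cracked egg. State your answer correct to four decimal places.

0.9282

P(at least one) = 1 − P(none) = 1 − (1 − 0.10)^25
= 1 − 0.071790 = 0.928210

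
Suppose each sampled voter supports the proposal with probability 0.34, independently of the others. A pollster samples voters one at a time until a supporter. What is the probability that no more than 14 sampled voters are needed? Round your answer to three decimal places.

0.997

Y = number of sampled voters to the first success; geometric, p = 0.34.
P(Y ≤ 14) = 1 − (1−p)^14 = 1 − 0.00298 = 0.99702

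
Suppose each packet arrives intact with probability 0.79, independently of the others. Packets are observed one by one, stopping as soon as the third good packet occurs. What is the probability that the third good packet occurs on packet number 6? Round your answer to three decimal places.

Y = trial on which the third success occurs; negative binomial, r=3, p=0.79.
P(Y=6) = C(5,2) · p^3 · (1−p)^3
= 10 · 0.49304 · 0.009261 = 0.04566

0.046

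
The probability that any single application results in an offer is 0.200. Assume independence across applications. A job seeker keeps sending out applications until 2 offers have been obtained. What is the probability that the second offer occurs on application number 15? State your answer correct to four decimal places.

0.0308

Y = trial on which the second success occurs; negative binomial, r=2, p=0.20.
P(Y=15) = C(14,1) · p^2 · (1−p)^13
= 14 · 0.04 · 0.054976 = 0.030786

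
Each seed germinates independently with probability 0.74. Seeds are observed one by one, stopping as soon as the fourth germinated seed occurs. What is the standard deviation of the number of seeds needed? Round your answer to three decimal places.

Y = total seeds until the fourth success; negative binomial with r=4, p=0.74.
SD(Y) = √[r(1−p)/p²] = √(1.89920) = 1.37811

1.378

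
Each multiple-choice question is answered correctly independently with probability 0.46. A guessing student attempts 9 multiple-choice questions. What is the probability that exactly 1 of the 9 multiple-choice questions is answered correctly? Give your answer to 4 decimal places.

0.0299

X ~ Binomial(n=9, p=0.46).
P(X=1) = C(9,1) · p^1 · (1−p)^8
= 9 · 0.46 · 0.0072302 = 0.029933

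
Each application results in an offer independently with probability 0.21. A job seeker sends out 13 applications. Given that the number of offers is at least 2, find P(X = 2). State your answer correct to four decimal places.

X ~ Binomial(13, 0.21). Want P(X=2 | X≥2) = P(X=2) / P(X≥2).
P(X=2) = C(13,2)·0.21^2·0.79^11 = 0.257295
P(X≥2) = 1 − 0.046682 − 0.161320 = 0.791998
Ratio = 0.257295 / 0.791998 = 0.324868

0.3249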